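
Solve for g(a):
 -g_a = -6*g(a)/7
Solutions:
 g(a) = C1*exp(6*a/7)


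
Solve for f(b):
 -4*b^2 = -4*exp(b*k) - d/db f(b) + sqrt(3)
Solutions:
 f(b) = C1 + 4*b^3/3 + sqrt(3)*b - 4*exp(b*k)/k


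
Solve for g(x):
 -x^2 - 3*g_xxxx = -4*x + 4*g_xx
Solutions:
 g(x) = C1 + C2*x + C3*sin(2*sqrt(3)*x/3) + C4*cos(2*sqrt(3)*x/3) - x^4/48 + x^3/6 + 3*x^2/16


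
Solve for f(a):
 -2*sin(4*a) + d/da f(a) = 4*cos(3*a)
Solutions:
 f(a) = C1 + 4*sin(3*a)/3 - cos(4*a)/2


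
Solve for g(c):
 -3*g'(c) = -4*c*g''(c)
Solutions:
 g(c) = C1 + C2*c^(7/4)


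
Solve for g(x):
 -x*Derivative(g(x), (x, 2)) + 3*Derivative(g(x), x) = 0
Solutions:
 g(x) = C1 + C2*x^4


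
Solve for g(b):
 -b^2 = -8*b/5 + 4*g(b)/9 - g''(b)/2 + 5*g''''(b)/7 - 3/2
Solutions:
 g(b) = -9*b^2/4 + 18*b/5 + (C1*sin(5^(3/4)*sqrt(6)*7^(1/4)*b*sin(atan(sqrt(1799)/21)/2)/15) + C2*cos(5^(3/4)*sqrt(6)*7^(1/4)*b*sin(atan(sqrt(1799)/21)/2)/15))*exp(-5^(3/4)*sqrt(6)*7^(1/4)*b*cos(atan(sqrt(1799)/21)/2)/15) + (C3*sin(5^(3/4)*sqrt(6)*7^(1/4)*b*sin(atan(sqrt(1799)/21)/2)/15) + C4*cos(5^(3/4)*sqrt(6)*7^(1/4)*b*sin(atan(sqrt(1799)/21)/2)/15))*exp(5^(3/4)*sqrt(6)*7^(1/4)*b*cos(atan(sqrt(1799)/21)/2)/15) - 27/16


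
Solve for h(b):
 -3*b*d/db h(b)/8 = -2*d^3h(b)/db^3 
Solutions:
 h(b) = C1 + Integral(C2*airyai(2^(2/3)*3^(1/3)*b/4) + C3*airybi(2^(2/3)*3^(1/3)*b/4), b)


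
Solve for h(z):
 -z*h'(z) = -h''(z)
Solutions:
 h(z) = C1 + C2*erfi(sqrt(2)*z/2)


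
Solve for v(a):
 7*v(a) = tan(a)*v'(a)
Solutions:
 v(a) = C1*sin(a)^7


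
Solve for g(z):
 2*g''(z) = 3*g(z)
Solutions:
 g(z) = C1*exp(-sqrt(6)*z/2) + C2*exp(sqrt(6)*z/2)


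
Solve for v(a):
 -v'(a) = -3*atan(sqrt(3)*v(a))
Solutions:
 Integral(1/atan(sqrt(3)*_y), (_y, v(a))) = C1 + 3*a


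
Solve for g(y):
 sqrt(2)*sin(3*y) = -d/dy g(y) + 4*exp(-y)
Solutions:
 g(y) = C1 + sqrt(2)*cos(3*y)/3 - 4*exp(-y)


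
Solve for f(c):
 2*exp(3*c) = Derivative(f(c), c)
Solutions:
 f(c) = C1 + 2*exp(3*c)/3


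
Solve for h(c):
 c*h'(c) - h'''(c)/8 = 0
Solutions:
 h(c) = C1 + Integral(C2*airyai(2*c) + C3*airybi(2*c), c)


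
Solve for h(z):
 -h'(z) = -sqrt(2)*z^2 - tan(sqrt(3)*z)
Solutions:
 h(z) = C1 + sqrt(2)*z^3/3 - sqrt(3)*log(cos(sqrt(3)*z))/3


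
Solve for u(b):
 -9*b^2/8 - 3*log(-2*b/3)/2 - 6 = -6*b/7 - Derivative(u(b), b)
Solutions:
 u(b) = C1 + 3*b^3/8 - 3*b^2/7 + 3*b*log(-b)/2 + b*(-2*log(3) + log(2) + log(6)/2 + 9/2)


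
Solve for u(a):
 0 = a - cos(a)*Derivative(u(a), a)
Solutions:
 u(a) = C1 + Integral(a/cos(a), a)


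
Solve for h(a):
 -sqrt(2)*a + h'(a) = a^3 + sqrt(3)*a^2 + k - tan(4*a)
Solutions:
 h(a) = C1 + a^4/4 + sqrt(3)*a^3/3 + sqrt(2)*a^2/2 + a*k + log(cos(4*a))/4


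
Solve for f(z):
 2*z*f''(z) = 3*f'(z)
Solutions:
 f(z) = C1 + C2*z^(5/2)


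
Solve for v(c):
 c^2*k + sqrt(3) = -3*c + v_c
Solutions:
 v(c) = C1 + c^3*k/3 + 3*c^2/2 + sqrt(3)*c


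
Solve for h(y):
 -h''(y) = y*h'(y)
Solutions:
 h(y) = C1 + C2*erf(sqrt(2)*y/2)


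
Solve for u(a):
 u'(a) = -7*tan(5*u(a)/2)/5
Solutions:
 u(a) = -2*asin(C1*exp(-7*a/2))/5 + 2*pi/5
 u(a) = 2*asin(C1*exp(-7*a/2))/5


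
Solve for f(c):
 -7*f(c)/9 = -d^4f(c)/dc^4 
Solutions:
 f(c) = C1*exp(-sqrt(3)*7^(1/4)*c/3) + C2*exp(sqrt(3)*7^(1/4)*c/3) + C3*sin(sqrt(3)*7^(1/4)*c/3) + C4*cos(sqrt(3)*7^(1/4)*c/3)


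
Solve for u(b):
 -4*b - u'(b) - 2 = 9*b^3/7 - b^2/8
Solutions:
 u(b) = C1 - 9*b^4/28 + b^3/24 - 2*b^2 - 2*b


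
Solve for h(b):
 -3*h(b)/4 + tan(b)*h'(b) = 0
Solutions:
 h(b) = C1*sin(b)^(3/4)


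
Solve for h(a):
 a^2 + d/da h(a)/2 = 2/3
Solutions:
 h(a) = C1 - 2*a^3/3 + 4*a/3


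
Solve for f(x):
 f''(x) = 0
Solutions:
 f(x) = C1 + C2*x


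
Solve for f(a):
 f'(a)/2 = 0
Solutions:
 f(a) = C1


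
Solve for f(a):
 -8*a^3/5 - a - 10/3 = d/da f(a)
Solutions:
 f(a) = C1 - 2*a^4/5 - a^2/2 - 10*a/3


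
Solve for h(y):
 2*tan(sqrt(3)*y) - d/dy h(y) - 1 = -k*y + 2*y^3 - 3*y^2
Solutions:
 h(y) = C1 + k*y^2/2 - y^4/2 + y^3 - y - 2*sqrt(3)*log(cos(sqrt(3)*y))/3


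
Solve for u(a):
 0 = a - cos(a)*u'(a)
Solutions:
 u(a) = C1 + Integral(a/cos(a), a)


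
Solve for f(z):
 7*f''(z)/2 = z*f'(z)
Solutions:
 f(z) = C1 + C2*erfi(sqrt(7)*z/7)


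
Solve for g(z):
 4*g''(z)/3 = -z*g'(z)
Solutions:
 g(z) = C1 + C2*erf(sqrt(6)*z/4)


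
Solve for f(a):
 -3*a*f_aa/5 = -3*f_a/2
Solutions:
 f(a) = C1 + C2*a^(7/2)


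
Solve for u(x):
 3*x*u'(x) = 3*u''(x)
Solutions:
 u(x) = C1 + C2*erfi(sqrt(2)*x/2)


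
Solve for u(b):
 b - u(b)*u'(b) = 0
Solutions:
 u(b) = -sqrt(C1 + b^2)
 u(b) = sqrt(C1 + b^2)


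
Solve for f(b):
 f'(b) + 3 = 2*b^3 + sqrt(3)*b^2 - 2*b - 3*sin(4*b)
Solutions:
 f(b) = C1 + b^4/2 + sqrt(3)*b^3/3 - b^2 - 3*b + 3*cos(4*b)/4


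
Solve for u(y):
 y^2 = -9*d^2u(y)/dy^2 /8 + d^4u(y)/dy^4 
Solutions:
 u(y) = C1 + C2*y + C3*exp(-3*sqrt(2)*y/4) + C4*exp(3*sqrt(2)*y/4) - 2*y^4/27 - 64*y^2/81


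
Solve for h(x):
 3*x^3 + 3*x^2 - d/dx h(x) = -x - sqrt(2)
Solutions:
 h(x) = C1 + 3*x^4/4 + x^3 + x^2/2 + sqrt(2)*x


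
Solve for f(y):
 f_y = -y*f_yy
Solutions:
 f(y) = C1 + C2*log(y)


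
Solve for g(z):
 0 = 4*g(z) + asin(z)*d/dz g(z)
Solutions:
 g(z) = C1*exp(-4*Integral(1/asin(z), z))


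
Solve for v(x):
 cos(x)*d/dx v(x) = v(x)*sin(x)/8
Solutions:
 v(x) = C1/cos(x)^(1/8)


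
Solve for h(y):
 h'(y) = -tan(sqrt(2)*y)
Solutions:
 h(y) = C1 + sqrt(2)*log(cos(sqrt(2)*y))/2


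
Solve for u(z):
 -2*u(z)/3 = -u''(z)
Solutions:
 u(z) = C1*exp(-sqrt(6)*z/3) + C2*exp(sqrt(6)*z/3)


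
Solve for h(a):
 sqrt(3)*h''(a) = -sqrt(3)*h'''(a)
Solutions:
 h(a) = C1 + C2*a + C3*exp(-a)


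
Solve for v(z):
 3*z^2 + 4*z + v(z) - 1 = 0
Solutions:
 v(z) = -3*z^2 - 4*z + 1


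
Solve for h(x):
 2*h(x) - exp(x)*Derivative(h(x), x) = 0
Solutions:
 h(x) = C1*exp(-2*exp(-x))


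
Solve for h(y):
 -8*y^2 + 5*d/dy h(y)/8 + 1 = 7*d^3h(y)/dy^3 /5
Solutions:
 h(y) = C1 + C2*exp(-5*sqrt(14)*y/28) + C3*exp(5*sqrt(14)*y/28) + 64*y^3/15 + 6968*y/125


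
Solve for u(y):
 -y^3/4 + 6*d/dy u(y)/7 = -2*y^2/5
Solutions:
 u(y) = C1 + 7*y^4/96 - 7*y^3/45


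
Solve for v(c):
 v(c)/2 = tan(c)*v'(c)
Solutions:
 v(c) = C1*sqrt(sin(c))


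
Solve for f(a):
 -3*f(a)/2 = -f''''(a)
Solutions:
 f(a) = C1*exp(-2^(3/4)*3^(1/4)*a/2) + C2*exp(2^(3/4)*3^(1/4)*a/2) + C3*sin(2^(3/4)*3^(1/4)*a/2) + C4*cos(2^(3/4)*3^(1/4)*a/2)


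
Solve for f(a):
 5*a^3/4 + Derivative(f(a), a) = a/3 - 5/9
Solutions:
 f(a) = C1 - 5*a^4/16 + a^2/6 - 5*a/9


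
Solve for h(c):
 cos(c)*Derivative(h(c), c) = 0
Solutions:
 h(c) = C1


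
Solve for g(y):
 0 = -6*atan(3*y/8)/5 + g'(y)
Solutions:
 g(y) = C1 + 6*y*atan(3*y/8)/5 - 8*log(9*y^2 + 64)/5


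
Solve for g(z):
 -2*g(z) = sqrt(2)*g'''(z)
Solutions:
 g(z) = C3*exp(-2^(1/6)*z) + (C1*sin(2^(1/6)*sqrt(3)*z/2) + C2*cos(2^(1/6)*sqrt(3)*z/2))*exp(2^(1/6)*z/2)


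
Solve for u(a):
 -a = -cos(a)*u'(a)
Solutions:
 u(a) = C1 + Integral(a/cos(a), a)


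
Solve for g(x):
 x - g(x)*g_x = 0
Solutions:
 g(x) = -sqrt(C1 + x^2)
 g(x) = sqrt(C1 + x^2)


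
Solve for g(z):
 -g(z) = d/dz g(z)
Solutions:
 g(z) = C1*exp(-z)


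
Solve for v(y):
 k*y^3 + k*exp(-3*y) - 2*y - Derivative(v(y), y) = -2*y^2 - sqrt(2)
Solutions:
 v(y) = C1 + k*y^4/4 - k*exp(-3*y)/3 + 2*y^3/3 - y^2 + sqrt(2)*y


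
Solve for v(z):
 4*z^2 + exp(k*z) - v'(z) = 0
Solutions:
 v(z) = C1 + 4*z^3/3 + exp(k*z)/k


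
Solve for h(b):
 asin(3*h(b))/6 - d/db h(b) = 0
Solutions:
 Integral(1/asin(3*_y), (_y, h(b))) = C1 + b/6


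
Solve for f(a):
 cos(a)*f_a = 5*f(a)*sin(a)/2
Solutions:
 f(a) = C1/cos(a)^(5/2)


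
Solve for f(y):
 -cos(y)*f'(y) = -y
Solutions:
 f(y) = C1 + Integral(y/cos(y), y)


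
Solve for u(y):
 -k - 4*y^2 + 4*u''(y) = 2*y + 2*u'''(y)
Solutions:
 u(y) = C1 + C2*y + C3*exp(2*y) + y^4/12 + y^3/4 + y^2*(k + 3)/8


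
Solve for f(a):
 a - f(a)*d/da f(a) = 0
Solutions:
 f(a) = -sqrt(C1 + a^2)
 f(a) = sqrt(C1 + a^2)


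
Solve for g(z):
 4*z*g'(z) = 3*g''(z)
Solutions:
 g(z) = C1 + C2*erfi(sqrt(6)*z/3)


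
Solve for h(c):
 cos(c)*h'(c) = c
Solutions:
 h(c) = C1 + Integral(c/cos(c), c)


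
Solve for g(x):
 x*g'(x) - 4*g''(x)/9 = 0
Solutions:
 g(x) = C1 + C2*erfi(3*sqrt(2)*x/4)


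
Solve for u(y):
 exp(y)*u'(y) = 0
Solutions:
 u(y) = C1


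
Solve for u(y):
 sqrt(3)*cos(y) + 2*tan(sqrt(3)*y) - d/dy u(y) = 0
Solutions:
 u(y) = C1 - 2*sqrt(3)*log(cos(sqrt(3)*y))/3 + sqrt(3)*sin(y)


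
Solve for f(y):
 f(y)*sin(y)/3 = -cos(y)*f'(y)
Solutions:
 f(y) = C1*cos(y)^(1/3)


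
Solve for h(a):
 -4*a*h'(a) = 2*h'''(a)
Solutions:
 h(a) = C1 + Integral(C2*airyai(-2^(1/3)*a) + C3*airybi(-2^(1/3)*a), a)


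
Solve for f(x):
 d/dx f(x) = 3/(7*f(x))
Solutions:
 f(x) = -sqrt(C1 + 42*x)/7
 f(x) = sqrt(C1 + 42*x)/7


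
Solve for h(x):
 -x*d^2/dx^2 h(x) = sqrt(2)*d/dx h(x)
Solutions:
 h(x) = C1 + C2*x^(1 - sqrt(2))


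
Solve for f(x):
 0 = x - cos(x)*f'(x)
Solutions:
 f(x) = C1 + Integral(x/cos(x), x)


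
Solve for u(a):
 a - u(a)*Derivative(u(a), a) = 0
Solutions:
 u(a) = -sqrt(C1 + a^2)
 u(a) = sqrt(C1 + a^2)


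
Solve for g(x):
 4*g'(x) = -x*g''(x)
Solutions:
 g(x) = C1 + C2/x^3


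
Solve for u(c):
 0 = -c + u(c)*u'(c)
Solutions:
 u(c) = -sqrt(C1 + c^2)
 u(c) = sqrt(C1 + c^2)


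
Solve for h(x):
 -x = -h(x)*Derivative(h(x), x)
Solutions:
 h(x) = -sqrt(C1 + x^2)
 h(x) = sqrt(C1 + x^2)


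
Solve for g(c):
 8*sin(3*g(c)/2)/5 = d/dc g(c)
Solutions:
 -8*c/5 + log(cos(3*g(c)/2) - 1)/3 - log(cos(3*g(c)/2) + 1)/3 = C1


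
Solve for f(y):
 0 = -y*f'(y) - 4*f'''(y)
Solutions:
 f(y) = C1 + Integral(C2*airyai(-2^(1/3)*y/2) + C3*airybi(-2^(1/3)*y/2), y)


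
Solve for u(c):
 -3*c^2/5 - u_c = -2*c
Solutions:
 u(c) = C1 - c^3/5 + c^2


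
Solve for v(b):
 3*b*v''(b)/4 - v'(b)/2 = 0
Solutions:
 v(b) = C1 + C2*b^(5/3)


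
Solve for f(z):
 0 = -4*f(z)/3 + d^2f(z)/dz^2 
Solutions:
 f(z) = C1*exp(-2*sqrt(3)*z/3) + C2*exp(2*sqrt(3)*z/3)


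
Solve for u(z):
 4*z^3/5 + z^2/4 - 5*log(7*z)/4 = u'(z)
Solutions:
 u(z) = C1 + z^4/5 + z^3/12 - 5*z*log(z)/4 - 5*z*log(7)/4 + 5*z/4


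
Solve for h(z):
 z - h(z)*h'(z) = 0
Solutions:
 h(z) = -sqrt(C1 + z^2)
 h(z) = sqrt(C1 + z^2)


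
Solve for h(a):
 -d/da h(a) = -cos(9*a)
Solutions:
 h(a) = C1 + sin(9*a)/9


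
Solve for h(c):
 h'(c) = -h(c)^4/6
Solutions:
 h(c) = 2^(1/3)*(1/(C1 + c))^(1/3)
 h(c) = 2^(1/3)*(-1 - sqrt(3)*I)*(1/(C1 + c))^(1/3)/2
 h(c) = 2^(1/3)*(-1 + sqrt(3)*I)*(1/(C1 + c))^(1/3)/2


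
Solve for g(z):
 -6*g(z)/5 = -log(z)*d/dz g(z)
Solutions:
 g(z) = C1*exp(6*li(z)/5)


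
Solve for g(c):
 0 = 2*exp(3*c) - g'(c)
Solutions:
 g(c) = C1 + 2*exp(3*c)/3


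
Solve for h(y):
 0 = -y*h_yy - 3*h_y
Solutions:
 h(y) = C1 + C2/y^2


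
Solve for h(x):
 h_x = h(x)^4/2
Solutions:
 h(x) = 2^(1/3)*(-1/(C1 + 3*x))^(1/3)
 h(x) = 2^(1/3)*(-1/(C1 + x))^(1/3)*(-3^(2/3) - 3*3^(1/6)*I)/6
 h(x) = 2^(1/3)*(-1/(C1 + x))^(1/3)*(-3^(2/3) + 3*3^(1/6)*I)/6


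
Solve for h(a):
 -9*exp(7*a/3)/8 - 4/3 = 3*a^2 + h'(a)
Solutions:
 h(a) = C1 - a^3 - 4*a/3 - 27*exp(7*a/3)/56


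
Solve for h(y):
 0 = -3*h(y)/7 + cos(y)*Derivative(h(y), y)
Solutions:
 h(y) = C1*(sin(y) + 1)^(3/14)/(sin(y) - 1)^(3/14)


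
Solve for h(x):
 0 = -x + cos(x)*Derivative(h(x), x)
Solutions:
 h(x) = C1 + Integral(x/cos(x), x)


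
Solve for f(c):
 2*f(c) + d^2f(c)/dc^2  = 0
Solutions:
 f(c) = C1*sin(sqrt(2)*c) + C2*cos(sqrt(2)*c)


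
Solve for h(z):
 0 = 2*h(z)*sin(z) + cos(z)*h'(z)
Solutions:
 h(z) = C1*cos(z)^2


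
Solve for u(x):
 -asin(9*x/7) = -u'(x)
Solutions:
 u(x) = C1 + x*asin(9*x/7) + sqrt(49 - 81*x^2)/9


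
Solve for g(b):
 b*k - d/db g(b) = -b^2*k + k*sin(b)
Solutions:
 g(b) = C1 + b^3*k/3 + b^2*k/2 + k*cos(b)


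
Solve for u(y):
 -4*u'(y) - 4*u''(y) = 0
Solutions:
 u(y) = C1 + C2*exp(-y)


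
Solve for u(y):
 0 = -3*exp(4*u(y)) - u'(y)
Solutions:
 u(y) = log(-I*(1/(C1 + 12*y))^(1/4))
 u(y) = log(I*(1/(C1 + 12*y))^(1/4))
 u(y) = log(-(1/(C1 + 12*y))^(1/4))
 u(y) = log(1/(C1 + 12*y))/4


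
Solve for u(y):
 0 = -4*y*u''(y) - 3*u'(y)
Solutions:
 u(y) = C1 + C2*y^(1/4)


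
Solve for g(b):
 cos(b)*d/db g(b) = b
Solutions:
 g(b) = C1 + Integral(b/cos(b), b)


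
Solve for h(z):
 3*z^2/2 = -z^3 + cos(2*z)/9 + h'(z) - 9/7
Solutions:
 h(z) = C1 + z^4/4 + z^3/2 + 9*z/7 - sin(2*z)/18


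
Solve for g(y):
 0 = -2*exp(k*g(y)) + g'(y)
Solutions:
 g(y) = Piecewise((log(-1/(C1*k + 2*k*y))/k, Ne(k, 0)), (nan, True))
 g(y) = Piecewise((C1 + 2*y, Eq(k, 0)), (nan, True))


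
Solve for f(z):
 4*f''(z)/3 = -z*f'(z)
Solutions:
 f(z) = C1 + C2*erf(sqrt(6)*z/4)


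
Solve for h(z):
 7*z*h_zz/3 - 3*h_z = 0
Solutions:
 h(z) = C1 + C2*z^(16/7)


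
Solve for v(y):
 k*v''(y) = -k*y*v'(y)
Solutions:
 v(y) = C1 + C2*erf(sqrt(2)*y/2)


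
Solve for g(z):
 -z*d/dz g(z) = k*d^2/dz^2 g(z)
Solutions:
 g(z) = C1 + C2*sqrt(k)*erf(sqrt(2)*z*sqrt(1/k)/2)


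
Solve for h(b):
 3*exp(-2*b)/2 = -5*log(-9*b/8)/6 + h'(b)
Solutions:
 h(b) = C1 + 5*b*log(-b)/6 + 5*b*(-3*log(2) - 1 + 2*log(3))/6 - 3*exp(-2*b)/4


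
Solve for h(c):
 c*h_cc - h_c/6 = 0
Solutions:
 h(c) = C1 + C2*c^(7/6)


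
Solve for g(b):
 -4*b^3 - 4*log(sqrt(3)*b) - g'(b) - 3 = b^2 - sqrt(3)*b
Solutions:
 g(b) = C1 - b^4 - b^3/3 + sqrt(3)*b^2/2 - 4*b*log(b) - b*log(9) + b


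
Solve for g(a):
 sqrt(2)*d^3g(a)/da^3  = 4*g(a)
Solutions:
 g(a) = C3*exp(sqrt(2)*a) + (C1*sin(sqrt(6)*a/2) + C2*cos(sqrt(6)*a/2))*exp(-sqrt(2)*a/2)


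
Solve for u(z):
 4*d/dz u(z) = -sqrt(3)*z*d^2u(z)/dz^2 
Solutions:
 u(z) = C1 + C2*z^(1 - 4*sqrt(3)/3)


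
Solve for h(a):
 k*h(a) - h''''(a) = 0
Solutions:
 h(a) = C1*exp(-a*k^(1/4)) + C2*exp(a*k^(1/4)) + C3*exp(-I*a*k^(1/4)) + C4*exp(I*a*k^(1/4))


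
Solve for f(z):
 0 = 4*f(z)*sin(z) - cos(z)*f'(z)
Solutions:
 f(z) = C1/cos(z)^4


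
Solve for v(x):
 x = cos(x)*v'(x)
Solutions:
 v(x) = C1 + Integral(x/cos(x), x)


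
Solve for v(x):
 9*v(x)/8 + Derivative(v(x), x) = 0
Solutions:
 v(x) = C1*exp(-9*x/8)


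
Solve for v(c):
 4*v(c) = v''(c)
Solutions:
 v(c) = C1*exp(-2*c) + C2*exp(2*c)


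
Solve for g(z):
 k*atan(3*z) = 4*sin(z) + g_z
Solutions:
 g(z) = C1 + k*(z*atan(3*z) - log(9*z^2 + 1)/6) + 4*cos(z)


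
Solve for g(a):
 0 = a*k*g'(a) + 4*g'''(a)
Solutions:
 g(a) = C1 + Integral(C2*airyai(2^(1/3)*a*(-k)^(1/3)/2) + C3*airybi(2^(1/3)*a*(-k)^(1/3)/2), a)


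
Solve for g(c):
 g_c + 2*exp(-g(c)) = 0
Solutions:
 g(c) = log(C1 - 2*c)


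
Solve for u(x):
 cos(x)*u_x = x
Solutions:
 u(x) = C1 + Integral(x/cos(x), x)


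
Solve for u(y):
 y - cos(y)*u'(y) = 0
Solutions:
 u(y) = C1 + Integral(y/cos(y), y)


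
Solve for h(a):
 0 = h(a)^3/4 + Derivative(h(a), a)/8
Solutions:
 h(a) = -sqrt(2)*sqrt(-1/(C1 - 2*a))/2
 h(a) = sqrt(2)*sqrt(-1/(C1 - 2*a))/2


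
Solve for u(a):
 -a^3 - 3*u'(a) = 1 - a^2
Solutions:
 u(a) = C1 - a^4/12 + a^3/9 - a/3


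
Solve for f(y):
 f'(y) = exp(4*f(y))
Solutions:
 f(y) = log(-(-1/(C1 + 4*y))^(1/4))
 f(y) = log(-1/(C1 + 4*y))/4
 f(y) = log(-I*(-1/(C1 + 4*y))^(1/4))
 f(y) = log(I*(-1/(C1 + 4*y))^(1/4))


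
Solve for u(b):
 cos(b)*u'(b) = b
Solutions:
 u(b) = C1 + Integral(b/cos(b), b)


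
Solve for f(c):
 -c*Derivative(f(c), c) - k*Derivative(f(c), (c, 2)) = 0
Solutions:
 f(c) = C1 + C2*sqrt(k)*erf(sqrt(2)*c*sqrt(1/k)/2)


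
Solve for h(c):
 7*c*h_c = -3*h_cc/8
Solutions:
 h(c) = C1 + C2*erf(2*sqrt(21)*c/3)


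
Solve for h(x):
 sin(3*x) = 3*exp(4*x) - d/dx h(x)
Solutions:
 h(x) = C1 + 3*exp(4*x)/4 + cos(3*x)/3


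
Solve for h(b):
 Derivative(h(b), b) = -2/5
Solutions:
 h(b) = C1 - 2*b/5


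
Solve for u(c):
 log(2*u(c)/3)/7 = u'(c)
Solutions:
 -7*Integral(1/(log(_y) - log(3) + log(2)), (_y, u(c))) = C1 - c


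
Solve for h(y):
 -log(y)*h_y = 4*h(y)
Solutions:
 h(y) = C1*exp(-4*li(y))


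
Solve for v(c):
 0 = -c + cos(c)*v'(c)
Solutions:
 v(c) = C1 + Integral(c/cos(c), c)


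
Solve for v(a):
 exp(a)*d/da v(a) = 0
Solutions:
 v(a) = C1


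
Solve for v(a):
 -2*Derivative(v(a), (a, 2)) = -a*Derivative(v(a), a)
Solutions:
 v(a) = C1 + C2*erfi(a/2)


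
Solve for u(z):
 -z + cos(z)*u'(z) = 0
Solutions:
 u(z) = C1 + Integral(z/cos(z), z)


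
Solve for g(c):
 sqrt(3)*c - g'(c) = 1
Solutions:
 g(c) = C1 + sqrt(3)*c^2/2 - c


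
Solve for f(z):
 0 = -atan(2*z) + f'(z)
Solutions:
 f(z) = C1 + z*atan(2*z) - log(4*z^2 + 1)/4


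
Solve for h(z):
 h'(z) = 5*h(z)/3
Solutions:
 h(z) = C1*exp(5*z/3)


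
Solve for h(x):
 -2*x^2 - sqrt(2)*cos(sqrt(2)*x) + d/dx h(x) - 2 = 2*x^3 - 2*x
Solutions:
 h(x) = C1 + x^4/2 + 2*x^3/3 - x^2 + 2*x + sin(sqrt(2)*x)


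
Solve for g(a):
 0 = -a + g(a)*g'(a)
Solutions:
 g(a) = -sqrt(C1 + a^2)
 g(a) = sqrt(C1 + a^2)


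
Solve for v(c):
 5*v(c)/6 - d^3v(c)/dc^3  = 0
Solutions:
 v(c) = C3*exp(5^(1/3)*6^(2/3)*c/6) + (C1*sin(2^(2/3)*3^(1/6)*5^(1/3)*c/4) + C2*cos(2^(2/3)*3^(1/6)*5^(1/3)*c/4))*exp(-5^(1/3)*6^(2/3)*c/12)


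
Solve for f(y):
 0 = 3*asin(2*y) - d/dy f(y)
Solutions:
 f(y) = C1 + 3*y*asin(2*y) + 3*sqrt(1 - 4*y^2)/2


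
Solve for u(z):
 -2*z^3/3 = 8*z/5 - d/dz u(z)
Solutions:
 u(z) = C1 + z^4/6 + 4*z^2/5


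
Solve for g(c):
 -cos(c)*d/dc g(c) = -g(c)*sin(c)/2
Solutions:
 g(c) = C1/sqrt(cos(c))


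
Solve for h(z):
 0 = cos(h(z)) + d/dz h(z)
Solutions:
 h(z) = pi - asin((C1 + exp(2*z))/(C1 - exp(2*z)))
 h(z) = asin((C1 + exp(2*z))/(C1 - exp(2*z)))


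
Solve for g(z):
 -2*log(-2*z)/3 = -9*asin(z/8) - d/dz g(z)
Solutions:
 g(z) = C1 + 2*z*log(-z)/3 - 9*z*asin(z/8) - 2*z/3 + 2*z*log(2)/3 - 9*sqrt(64 - z^2)


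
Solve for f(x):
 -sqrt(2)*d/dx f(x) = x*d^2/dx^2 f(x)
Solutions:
 f(x) = C1 + C2*x^(1 - sqrt(2))


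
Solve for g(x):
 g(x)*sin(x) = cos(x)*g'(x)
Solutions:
 g(x) = C1/cos(x)


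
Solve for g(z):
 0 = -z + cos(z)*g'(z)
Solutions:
 g(z) = C1 + Integral(z/cos(z), z)


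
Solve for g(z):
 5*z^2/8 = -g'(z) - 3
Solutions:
 g(z) = C1 - 5*z^3/24 - 3*z


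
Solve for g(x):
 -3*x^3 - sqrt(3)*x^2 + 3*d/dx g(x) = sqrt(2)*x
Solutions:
 g(x) = C1 + x^4/4 + sqrt(3)*x^3/9 + sqrt(2)*x^2/6


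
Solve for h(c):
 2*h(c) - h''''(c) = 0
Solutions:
 h(c) = C1*exp(-2^(1/4)*c) + C2*exp(2^(1/4)*c) + C3*sin(2^(1/4)*c) + C4*cos(2^(1/4)*c)


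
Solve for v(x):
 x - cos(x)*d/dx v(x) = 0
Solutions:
 v(x) = C1 + Integral(x/cos(x), x)


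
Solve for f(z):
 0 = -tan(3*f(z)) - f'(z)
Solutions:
 f(z) = -asin(C1*exp(-3*z))/3 + pi/3
 f(z) = asin(C1*exp(-3*z))/3


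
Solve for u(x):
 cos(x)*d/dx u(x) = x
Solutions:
 u(x) = C1 + Integral(x/cos(x), x)


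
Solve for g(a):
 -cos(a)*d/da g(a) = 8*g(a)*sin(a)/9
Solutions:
 g(a) = C1*cos(a)^(8/9)


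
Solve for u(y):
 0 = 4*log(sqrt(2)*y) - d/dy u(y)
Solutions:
 u(y) = C1 + 4*y*log(y) - 4*y + y*log(4)


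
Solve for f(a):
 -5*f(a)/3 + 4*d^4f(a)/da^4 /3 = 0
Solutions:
 f(a) = C1*exp(-sqrt(2)*5^(1/4)*a/2) + C2*exp(sqrt(2)*5^(1/4)*a/2) + C3*sin(sqrt(2)*5^(1/4)*a/2) + C4*cos(sqrt(2)*5^(1/4)*a/2)


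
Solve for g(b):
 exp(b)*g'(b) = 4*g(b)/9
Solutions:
 g(b) = C1*exp(-4*exp(-b)/9)


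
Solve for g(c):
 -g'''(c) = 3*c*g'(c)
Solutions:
 g(c) = C1 + Integral(C2*airyai(-3^(1/3)*c) + C3*airybi(-3^(1/3)*c), c)


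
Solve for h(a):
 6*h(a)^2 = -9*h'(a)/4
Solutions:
 h(a) = 3/(C1 + 8*a)


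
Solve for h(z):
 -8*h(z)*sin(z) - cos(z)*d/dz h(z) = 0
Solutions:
 h(z) = C1*cos(z)^8


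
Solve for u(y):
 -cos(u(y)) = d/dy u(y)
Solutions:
 u(y) = pi - asin((C1 + exp(2*y))/(C1 - exp(2*y)))
 u(y) = asin((C1 + exp(2*y))/(C1 - exp(2*y)))


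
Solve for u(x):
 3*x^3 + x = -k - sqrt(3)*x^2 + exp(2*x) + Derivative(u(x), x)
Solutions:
 u(x) = C1 + k*x + 3*x^4/4 + sqrt(3)*x^3/3 + x^2/2 - exp(2*x)/2


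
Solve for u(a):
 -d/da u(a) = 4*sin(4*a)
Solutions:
 u(a) = C1 + cos(4*a)


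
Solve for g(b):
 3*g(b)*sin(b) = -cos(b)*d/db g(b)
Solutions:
 g(b) = C1*cos(b)^3


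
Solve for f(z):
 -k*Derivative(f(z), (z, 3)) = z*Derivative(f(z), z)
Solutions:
 f(z) = C1 + Integral(C2*airyai(z*(-1/k)^(1/3)) + C3*airybi(z*(-1/k)^(1/3)), z)


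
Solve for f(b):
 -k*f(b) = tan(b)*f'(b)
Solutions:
 f(b) = C1*exp(-k*log(sin(b)))


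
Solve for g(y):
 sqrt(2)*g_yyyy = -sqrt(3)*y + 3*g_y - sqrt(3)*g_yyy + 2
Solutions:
 g(y) = C1 + C2*exp(-y*(6^(2/3)/(-sqrt(6) + sqrt(-6 + (-sqrt(6) + 27*sqrt(2))^2) + 27*sqrt(2))^(1/3) + 2*sqrt(6) + 6^(1/3)*(-sqrt(6) + sqrt(-6 + (-sqrt(6) + 27*sqrt(2))^2) + 27*sqrt(2))^(1/3))/12)*sin(2^(1/3)*3^(1/6)*y*(-3^(2/3)*(-sqrt(6) + sqrt(-6 + (-sqrt(6) + 27*sqrt(2))^2) + 27*sqrt(2))^(1/3) + 3*2^(1/3)/(-sqrt(6) + sqrt(-6 + (-sqrt(6) + 27*sqrt(2))^2) + 27*sqrt(2))^(1/3))/12) + C3*exp(-y*(6^(2/3)/(-sqrt(6) + sqrt(-6 + (-sqrt(6) + 27*sqrt(2))^2) + 27*sqrt(2))^(1/3) + 2*sqrt(6) + 6^(1/3)*(-sqrt(6) + sqrt(-6 + (-sqrt(6) + 27*sqrt(2))^2) + 27*sqrt(2))^(1/3))/12)*cos(2^(1/3)*3^(1/6)*y*(-3^(2/3)*(-sqrt(6) + sqrt(-6 + (-sqrt(6) + 27*sqrt(2))^2) + 27*sqrt(2))^(1/3) + 3*2^(1/3)/(-sqrt(6) + sqrt(-6 + (-sqrt(6) + 27*sqrt(2))^2) + 27*sqrt(2))^(1/3))/12) + C4*exp(y*(-sqrt(6) + 6^(2/3)/(-sqrt(6) + sqrt(-6 + (-sqrt(6) + 27*sqrt(2))^2) + 27*sqrt(2))^(1/3) + 6^(1/3)*(-sqrt(6) + sqrt(-6 + (-sqrt(6) + 27*sqrt(2))^2) + 27*sqrt(2))^(1/3))/6) + sqrt(3)*y^2/6 - 2*y/3


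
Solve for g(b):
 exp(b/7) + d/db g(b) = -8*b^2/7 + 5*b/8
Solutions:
 g(b) = C1 - 8*b^3/21 + 5*b^2/16 - 7*exp(b/7)


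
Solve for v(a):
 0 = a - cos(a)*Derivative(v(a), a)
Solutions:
 v(a) = C1 + Integral(a/cos(a), a)


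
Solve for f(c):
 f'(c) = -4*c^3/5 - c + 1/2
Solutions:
 f(c) = C1 - c^4/5 - c^2/2 + c/2


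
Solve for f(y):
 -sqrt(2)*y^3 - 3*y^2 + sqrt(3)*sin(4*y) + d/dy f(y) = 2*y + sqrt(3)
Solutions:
 f(y) = C1 + sqrt(2)*y^4/4 + y^3 + y^2 + sqrt(3)*y + sqrt(3)*cos(4*y)/4


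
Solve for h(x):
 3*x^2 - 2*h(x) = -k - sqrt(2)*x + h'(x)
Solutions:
 h(x) = C1*exp(-2*x) + k/2 + 3*x^2/2 - 3*x/2 + sqrt(2)*x/2 - sqrt(2)/4 + 3/4


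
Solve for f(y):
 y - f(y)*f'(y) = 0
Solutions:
 f(y) = -sqrt(C1 + y^2)
 f(y) = sqrt(C1 + y^2)


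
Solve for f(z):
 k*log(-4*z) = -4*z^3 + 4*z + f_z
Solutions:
 f(z) = C1 + k*z*log(-z) + k*z*(-1 + 2*log(2)) + z^4 - 2*z^2


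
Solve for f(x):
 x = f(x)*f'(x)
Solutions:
 f(x) = -sqrt(C1 + x^2)
 f(x) = sqrt(C1 + x^2)


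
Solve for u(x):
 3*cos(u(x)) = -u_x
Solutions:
 u(x) = pi - asin((C1 + exp(6*x))/(C1 - exp(6*x)))
 u(x) = asin((C1 + exp(6*x))/(C1 - exp(6*x)))


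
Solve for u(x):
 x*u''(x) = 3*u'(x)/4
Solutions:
 u(x) = C1 + C2*x^(7/4)


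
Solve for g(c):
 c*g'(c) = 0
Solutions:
 g(c) = C1


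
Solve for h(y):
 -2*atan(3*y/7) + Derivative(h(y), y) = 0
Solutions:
 h(y) = C1 + 2*y*atan(3*y/7) - 7*log(9*y^2 + 49)/3


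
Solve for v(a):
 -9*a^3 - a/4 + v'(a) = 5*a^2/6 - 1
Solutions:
 v(a) = C1 + 9*a^4/4 + 5*a^3/18 + a^2/8 - a


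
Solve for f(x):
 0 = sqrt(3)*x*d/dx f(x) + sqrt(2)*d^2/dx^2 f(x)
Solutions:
 f(x) = C1 + C2*erf(6^(1/4)*x/2)


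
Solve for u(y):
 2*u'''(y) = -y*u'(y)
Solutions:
 u(y) = C1 + Integral(C2*airyai(-2^(2/3)*y/2) + C3*airybi(-2^(2/3)*y/2), y)


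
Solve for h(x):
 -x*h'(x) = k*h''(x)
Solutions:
 h(x) = C1 + C2*sqrt(k)*erf(sqrt(2)*x*sqrt(1/k)/2)


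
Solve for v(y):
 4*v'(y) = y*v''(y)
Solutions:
 v(y) = C1 + C2*y^5


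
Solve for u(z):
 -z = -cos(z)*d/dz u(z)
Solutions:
 u(z) = C1 + Integral(z/cos(z), z)


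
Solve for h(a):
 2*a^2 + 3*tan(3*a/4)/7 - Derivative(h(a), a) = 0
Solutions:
 h(a) = C1 + 2*a^3/3 - 4*log(cos(3*a/4))/7


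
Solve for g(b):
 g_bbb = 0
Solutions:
 g(b) = C1 + C2*b + C3*b^2


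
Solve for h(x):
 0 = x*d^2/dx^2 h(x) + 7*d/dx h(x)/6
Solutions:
 h(x) = C1 + C2/x^(1/6)


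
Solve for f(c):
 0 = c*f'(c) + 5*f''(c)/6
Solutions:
 f(c) = C1 + C2*erf(sqrt(15)*c/5)


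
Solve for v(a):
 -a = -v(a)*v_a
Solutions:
 v(a) = -sqrt(C1 + a^2)
 v(a) = sqrt(C1 + a^2)


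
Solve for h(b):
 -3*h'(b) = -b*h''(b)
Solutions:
 h(b) = C1 + C2*b^4


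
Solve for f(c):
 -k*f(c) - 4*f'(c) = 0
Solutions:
 f(c) = C1*exp(-c*k/4)


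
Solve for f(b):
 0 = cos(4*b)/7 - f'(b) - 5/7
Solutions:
 f(b) = C1 - 5*b/7 + sin(4*b)/28


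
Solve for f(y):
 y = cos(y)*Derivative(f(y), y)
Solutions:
 f(y) = C1 + Integral(y/cos(y), y)


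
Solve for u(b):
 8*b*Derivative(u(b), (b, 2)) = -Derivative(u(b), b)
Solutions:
 u(b) = C1 + C2*b^(7/8)


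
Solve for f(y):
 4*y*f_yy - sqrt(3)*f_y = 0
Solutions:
 f(y) = C1 + C2*y^(sqrt(3)/4 + 1)


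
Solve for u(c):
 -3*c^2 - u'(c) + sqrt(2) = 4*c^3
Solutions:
 u(c) = C1 - c^4 - c^3 + sqrt(2)*c


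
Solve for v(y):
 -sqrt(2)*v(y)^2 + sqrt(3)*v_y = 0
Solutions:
 v(y) = -3/(C1 + sqrt(6)*y)


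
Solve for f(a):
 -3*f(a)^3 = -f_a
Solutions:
 f(a) = -sqrt(2)*sqrt(-1/(C1 + 3*a))/2
 f(a) = sqrt(2)*sqrt(-1/(C1 + 3*a))/2


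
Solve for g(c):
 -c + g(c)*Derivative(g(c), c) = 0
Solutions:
 g(c) = -sqrt(C1 + c^2)
 g(c) = sqrt(C1 + c^2)


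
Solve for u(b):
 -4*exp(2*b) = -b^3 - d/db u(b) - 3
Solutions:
 u(b) = C1 - b^4/4 - 3*b + 2*exp(2*b)


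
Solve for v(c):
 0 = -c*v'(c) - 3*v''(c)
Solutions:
 v(c) = C1 + C2*erf(sqrt(6)*c/6)


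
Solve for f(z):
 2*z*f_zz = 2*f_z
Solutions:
 f(z) = C1 + C2*z^2


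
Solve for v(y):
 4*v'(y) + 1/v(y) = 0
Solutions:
 v(y) = -sqrt(C1 - 2*y)/2
 v(y) = sqrt(C1 - 2*y)/2


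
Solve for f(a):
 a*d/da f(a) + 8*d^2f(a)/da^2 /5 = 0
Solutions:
 f(a) = C1 + C2*erf(sqrt(5)*a/4)


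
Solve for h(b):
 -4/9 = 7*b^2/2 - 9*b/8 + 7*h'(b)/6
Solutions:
 h(b) = C1 - b^3 + 27*b^2/56 - 8*b/21


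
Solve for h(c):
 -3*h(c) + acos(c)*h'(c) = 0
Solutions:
 h(c) = C1*exp(3*Integral(1/acos(c), c))


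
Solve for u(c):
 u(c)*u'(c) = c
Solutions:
 u(c) = -sqrt(C1 + c^2)
 u(c) = sqrt(C1 + c^2)


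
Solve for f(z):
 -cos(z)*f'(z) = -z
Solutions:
 f(z) = C1 + Integral(z/cos(z), z)


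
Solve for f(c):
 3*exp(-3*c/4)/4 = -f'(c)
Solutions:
 f(c) = C1 + exp(-3*c/4)


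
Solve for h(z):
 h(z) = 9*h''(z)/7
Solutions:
 h(z) = C1*exp(-sqrt(7)*z/3) + C2*exp(sqrt(7)*z/3)


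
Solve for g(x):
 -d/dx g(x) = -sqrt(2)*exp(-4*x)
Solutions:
 g(x) = C1 - sqrt(2)*exp(-4*x)/4


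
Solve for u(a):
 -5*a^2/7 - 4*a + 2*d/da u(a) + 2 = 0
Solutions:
 u(a) = C1 + 5*a^3/42 + a^2 - a


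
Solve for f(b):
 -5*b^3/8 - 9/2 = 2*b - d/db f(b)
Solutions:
 f(b) = C1 + 5*b^4/32 + b^2 + 9*b/2


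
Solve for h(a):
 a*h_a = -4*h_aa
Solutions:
 h(a) = C1 + C2*erf(sqrt(2)*a/4)


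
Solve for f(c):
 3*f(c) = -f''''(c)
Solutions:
 f(c) = (C1*sin(sqrt(2)*3^(1/4)*c/2) + C2*cos(sqrt(2)*3^(1/4)*c/2))*exp(-sqrt(2)*3^(1/4)*c/2) + (C3*sin(sqrt(2)*3^(1/4)*c/2) + C4*cos(sqrt(2)*3^(1/4)*c/2))*exp(sqrt(2)*3^(1/4)*c/2)


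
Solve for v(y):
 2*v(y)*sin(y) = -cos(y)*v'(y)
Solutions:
 v(y) = C1*cos(y)^2


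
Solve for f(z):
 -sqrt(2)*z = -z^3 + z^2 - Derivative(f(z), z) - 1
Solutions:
 f(z) = C1 - z^4/4 + z^3/3 + sqrt(2)*z^2/2 - z


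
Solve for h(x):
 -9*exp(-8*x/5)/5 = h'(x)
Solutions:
 h(x) = C1 + 9*exp(-8*x/5)/8


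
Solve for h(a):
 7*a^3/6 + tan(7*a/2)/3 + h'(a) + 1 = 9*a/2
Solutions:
 h(a) = C1 - 7*a^4/24 + 9*a^2/4 - a + 2*log(cos(7*a/2))/21


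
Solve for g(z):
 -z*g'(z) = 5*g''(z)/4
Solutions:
 g(z) = C1 + C2*erf(sqrt(10)*z/5)


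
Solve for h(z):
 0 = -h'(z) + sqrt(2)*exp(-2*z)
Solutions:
 h(z) = C1 - sqrt(2)*exp(-2*z)/2


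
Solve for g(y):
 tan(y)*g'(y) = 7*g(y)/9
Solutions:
 g(y) = C1*sin(y)^(7/9)


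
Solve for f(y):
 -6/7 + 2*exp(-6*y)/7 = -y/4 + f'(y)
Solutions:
 f(y) = C1 + y^2/8 - 6*y/7 - exp(-6*y)/21


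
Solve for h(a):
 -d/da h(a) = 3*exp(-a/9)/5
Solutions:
 h(a) = C1 + 27*exp(-a/9)/5


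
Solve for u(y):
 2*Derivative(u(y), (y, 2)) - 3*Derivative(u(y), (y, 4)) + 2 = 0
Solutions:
 u(y) = C1 + C2*y + C3*exp(-sqrt(6)*y/3) + C4*exp(sqrt(6)*y/3) - y^2/2


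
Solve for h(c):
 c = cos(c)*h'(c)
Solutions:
 h(c) = C1 + Integral(c/cos(c), c)


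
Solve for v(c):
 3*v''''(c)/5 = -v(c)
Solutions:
 v(c) = (C1*sin(sqrt(2)*3^(3/4)*5^(1/4)*c/6) + C2*cos(sqrt(2)*3^(3/4)*5^(1/4)*c/6))*exp(-sqrt(2)*3^(3/4)*5^(1/4)*c/6) + (C3*sin(sqrt(2)*3^(3/4)*5^(1/4)*c/6) + C4*cos(sqrt(2)*3^(3/4)*5^(1/4)*c/6))*exp(sqrt(2)*3^(3/4)*5^(1/4)*c/6)


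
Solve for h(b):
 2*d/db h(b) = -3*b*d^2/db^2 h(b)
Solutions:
 h(b) = C1 + C2*b^(1/3)


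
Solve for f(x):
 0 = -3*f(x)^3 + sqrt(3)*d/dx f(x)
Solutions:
 f(x) = -sqrt(2)*sqrt(-1/(C1 + sqrt(3)*x))/2
 f(x) = sqrt(2)*sqrt(-1/(C1 + sqrt(3)*x))/2


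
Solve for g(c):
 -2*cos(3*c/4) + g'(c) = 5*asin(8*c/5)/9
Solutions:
 g(c) = C1 + 5*c*asin(8*c/5)/9 + 5*sqrt(25 - 64*c^2)/72 + 8*sin(3*c/4)/3


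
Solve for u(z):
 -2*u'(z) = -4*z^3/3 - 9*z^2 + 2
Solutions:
 u(z) = C1 + z^4/6 + 3*z^3/2 - z


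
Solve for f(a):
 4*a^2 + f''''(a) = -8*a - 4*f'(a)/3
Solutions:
 f(a) = C1 + C4*exp(-6^(2/3)*a/3) - a^3 - 3*a^2 + (C2*sin(2^(2/3)*3^(1/6)*a/2) + C3*cos(2^(2/3)*3^(1/6)*a/2))*exp(6^(2/3)*a/6)


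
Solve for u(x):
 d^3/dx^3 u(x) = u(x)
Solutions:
 u(x) = C3*exp(x) + (C1*sin(sqrt(3)*x/2) + C2*cos(sqrt(3)*x/2))*exp(-x/2)


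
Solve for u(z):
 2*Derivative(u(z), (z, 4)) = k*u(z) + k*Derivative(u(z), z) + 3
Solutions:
 u(z) = C1*exp(z*Piecewise((-2^(2/3)*sqrt(-(-k^2)^(1/3))/4 - sqrt(-2^(1/3)*k/sqrt(-(-k^2)^(1/3)) + 2^(1/3)*(-k^2)^(1/3)/2)/2, Eq(k, 0)), (-sqrt(-k/(3*(k^2/64 + sqrt(k^4/4096 + k^3/216))^(1/3)) + 2*(k^2/64 + sqrt(k^4/4096 + k^3/216))^(1/3))/2 - sqrt(-k/sqrt(-k/(3*(k^2/64 + sqrt(k^4/4096 + k^3/216))^(1/3)) + 2*(k^2/64 + sqrt(k^4/4096 + k^3/216))^(1/3)) + k/(3*(k^2/64 + sqrt(k^4/4096 + k^3/216))^(1/3)) - 2*(k^2/64 + sqrt(k^4/4096 + k^3/216))^(1/3))/2, True))) + C2*exp(z*Piecewise((-2^(2/3)*sqrt(-(-k^2)^(1/3))/4 + sqrt(-2^(1/3)*k/sqrt(-(-k^2)^(1/3)) + 2^(1/3)*(-k^2)^(1/3)/2)/2, Eq(k, 0)), (-sqrt(-k/(3*(k^2/64 + sqrt(k^4/4096 + k^3/216))^(1/3)) + 2*(k^2/64 + sqrt(k^4/4096 + k^3/216))^(1/3))/2 + sqrt(-k/sqrt(-k/(3*(k^2/64 + sqrt(k^4/4096 + k^3/216))^(1/3)) + 2*(k^2/64 + sqrt(k^4/4096 + k^3/216))^(1/3)) + k/(3*(k^2/64 + sqrt(k^4/4096 + k^3/216))^(1/3)) - 2*(k^2/64 + sqrt(k^4/4096 + k^3/216))^(1/3))/2, True))) + C3*exp(z*Piecewise((2^(2/3)*sqrt(-(-k^2)^(1/3))/4 - sqrt(2^(1/3)*k/sqrt(-(-k^2)^(1/3)) + 2^(1/3)*(-k^2)^(1/3)/2)/2, Eq(k, 0)), (sqrt(-k/(3*(k^2/64 + sqrt(k^4/4096 + k^3/216))^(1/3)) + 2*(k^2/64 + sqrt(k^4/4096 + k^3/216))^(1/3))/2 - sqrt(k/sqrt(-k/(3*(k^2/64 + sqrt(k^4/4096 + k^3/216))^(1/3)) + 2*(k^2/64 + sqrt(k^4/4096 + k^3/216))^(1/3)) + k/(3*(k^2/64 + sqrt(k^4/4096 + k^3/216))^(1/3)) - 2*(k^2/64 + sqrt(k^4/4096 + k^3/216))^(1/3))/2, True))) + C4*exp(z*Piecewise((2^(2/3)*sqrt(-(-k^2)^(1/3))/4 + sqrt(2^(1/3)*k/sqrt(-(-k^2)^(1/3)) + 2^(1/3)*(-k^2)^(1/3)/2)/2, Eq(k, 0)), (sqrt(-k/(3*(k^2/64 + sqrt(k^4/4096 + k^3/216))^(1/3)) + 2*(k^2/64 + sqrt(k^4/4096 + k^3/216))^(1/3))/2 + sqrt(k/sqrt(-k/(3*(k^2/64 + sqrt(k^4/4096 + k^3/216))^(1/3)) + 2*(k^2/64 + sqrt(k^4/4096 + k^3/216))^(1/3)) + k/(3*(k^2/64 + sqrt(k^4/4096 + k^3/216))^(1/3)) - 2*(k^2/64 + sqrt(k^4/4096 + k^3/216))^(1/3))/2, True))) - 3/k


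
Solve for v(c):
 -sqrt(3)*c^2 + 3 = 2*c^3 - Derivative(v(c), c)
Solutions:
 v(c) = C1 + c^4/2 + sqrt(3)*c^3/3 - 3*c


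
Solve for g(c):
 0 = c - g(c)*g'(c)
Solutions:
 g(c) = -sqrt(C1 + c^2)
 g(c) = sqrt(C1 + c^2)


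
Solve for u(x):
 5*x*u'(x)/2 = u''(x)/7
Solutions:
 u(x) = C1 + C2*erfi(sqrt(35)*x/2)


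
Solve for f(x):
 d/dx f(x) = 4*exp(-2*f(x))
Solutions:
 f(x) = log(-sqrt(C1 + 8*x))
 f(x) = log(C1 + 8*x)/2


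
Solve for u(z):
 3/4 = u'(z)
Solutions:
 u(z) = C1 + 3*z/4


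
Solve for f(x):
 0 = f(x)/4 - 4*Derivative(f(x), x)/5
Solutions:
 f(x) = C1*exp(5*x/16)


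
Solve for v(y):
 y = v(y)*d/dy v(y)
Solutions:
 v(y) = -sqrt(C1 + y^2)
 v(y) = sqrt(C1 + y^2)


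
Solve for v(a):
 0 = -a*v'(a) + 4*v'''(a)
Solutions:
 v(a) = C1 + Integral(C2*airyai(2^(1/3)*a/2) + C3*airybi(2^(1/3)*a/2), a)


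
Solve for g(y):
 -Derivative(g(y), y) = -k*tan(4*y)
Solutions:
 g(y) = C1 - k*log(cos(4*y))/4


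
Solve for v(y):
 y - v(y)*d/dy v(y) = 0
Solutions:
 v(y) = -sqrt(C1 + y^2)
 v(y) = sqrt(C1 + y^2)


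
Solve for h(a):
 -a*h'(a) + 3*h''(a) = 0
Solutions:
 h(a) = C1 + C2*erfi(sqrt(6)*a/6)


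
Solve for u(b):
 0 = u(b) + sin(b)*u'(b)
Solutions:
 u(b) = C1*sqrt(cos(b) + 1)/sqrt(cos(b) - 1)


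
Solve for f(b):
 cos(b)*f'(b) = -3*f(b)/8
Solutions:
 f(b) = C1*(sin(b) - 1)^(3/16)/(sin(b) + 1)^(3/16)


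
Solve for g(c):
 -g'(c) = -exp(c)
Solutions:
 g(c) = C1 + exp(c)


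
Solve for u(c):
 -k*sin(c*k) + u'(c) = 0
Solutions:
 u(c) = C1 - cos(c*k)


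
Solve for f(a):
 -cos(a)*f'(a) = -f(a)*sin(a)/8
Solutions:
 f(a) = C1/cos(a)^(1/8)


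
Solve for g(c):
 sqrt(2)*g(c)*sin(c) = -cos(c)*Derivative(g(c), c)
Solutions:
 g(c) = C1*cos(c)^(sqrt(2))


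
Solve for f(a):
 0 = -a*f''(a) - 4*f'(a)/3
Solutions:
 f(a) = C1 + C2/a^(1/3)


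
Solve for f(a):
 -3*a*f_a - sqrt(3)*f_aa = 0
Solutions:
 f(a) = C1 + C2*erf(sqrt(2)*3^(1/4)*a/2)


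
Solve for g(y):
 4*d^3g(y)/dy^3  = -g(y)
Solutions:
 g(y) = C3*exp(-2^(1/3)*y/2) + (C1*sin(2^(1/3)*sqrt(3)*y/4) + C2*cos(2^(1/3)*sqrt(3)*y/4))*exp(2^(1/3)*y/4)


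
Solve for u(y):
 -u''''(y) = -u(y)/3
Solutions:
 u(y) = C1*exp(-3^(3/4)*y/3) + C2*exp(3^(3/4)*y/3) + C3*sin(3^(3/4)*y/3) + C4*cos(3^(3/4)*y/3)


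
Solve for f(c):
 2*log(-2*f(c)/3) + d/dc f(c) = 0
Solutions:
 Integral(1/(log(-_y) - log(3) + log(2)), (_y, f(c)))/2 = C1 - c


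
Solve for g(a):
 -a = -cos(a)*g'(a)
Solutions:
 g(a) = C1 + Integral(a/cos(a), a)


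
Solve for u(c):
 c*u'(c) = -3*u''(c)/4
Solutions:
 u(c) = C1 + C2*erf(sqrt(6)*c/3)


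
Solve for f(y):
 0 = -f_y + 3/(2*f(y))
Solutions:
 f(y) = -sqrt(C1 + 3*y)
 f(y) = sqrt(C1 + 3*y)


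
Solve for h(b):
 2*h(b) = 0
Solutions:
 h(b) = 0


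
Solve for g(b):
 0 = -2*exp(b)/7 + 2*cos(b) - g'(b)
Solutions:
 g(b) = C1 - 2*exp(b)/7 + 2*sin(b)


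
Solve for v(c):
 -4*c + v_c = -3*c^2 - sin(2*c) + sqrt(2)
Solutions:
 v(c) = C1 - c^3 + 2*c^2 + sqrt(2)*c + cos(2*c)/2


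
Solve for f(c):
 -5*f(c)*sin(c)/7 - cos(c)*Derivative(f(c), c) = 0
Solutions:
 f(c) = C1*cos(c)^(5/7)


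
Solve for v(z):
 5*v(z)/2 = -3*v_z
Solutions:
 v(z) = C1*exp(-5*z/6)


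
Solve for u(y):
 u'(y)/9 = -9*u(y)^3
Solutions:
 u(y) = -sqrt(2)*sqrt(-1/(C1 - 81*y))/2
 u(y) = sqrt(2)*sqrt(-1/(C1 - 81*y))/2


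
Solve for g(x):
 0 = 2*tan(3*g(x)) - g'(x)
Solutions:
 g(x) = -asin(C1*exp(6*x))/3 + pi/3
 g(x) = asin(C1*exp(6*x))/3


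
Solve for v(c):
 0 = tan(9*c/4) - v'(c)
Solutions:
 v(c) = C1 - 4*log(cos(9*c/4))/9


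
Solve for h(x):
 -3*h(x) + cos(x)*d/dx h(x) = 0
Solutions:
 h(x) = C1*(sin(x) + 1)^(3/2)/(sin(x) - 1)^(3/2)


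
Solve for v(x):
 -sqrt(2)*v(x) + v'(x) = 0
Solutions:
 v(x) = C1*exp(sqrt(2)*x)


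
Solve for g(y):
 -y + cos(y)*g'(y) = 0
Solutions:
 g(y) = C1 + Integral(y/cos(y), y)


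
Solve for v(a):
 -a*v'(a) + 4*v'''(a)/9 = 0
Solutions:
 v(a) = C1 + Integral(C2*airyai(2^(1/3)*3^(2/3)*a/2) + C3*airybi(2^(1/3)*3^(2/3)*a/2), a)


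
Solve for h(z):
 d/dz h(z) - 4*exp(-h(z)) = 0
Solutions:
 h(z) = log(C1 + 4*z)


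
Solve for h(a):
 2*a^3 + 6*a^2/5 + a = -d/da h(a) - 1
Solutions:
 h(a) = C1 - a^4/2 - 2*a^3/5 - a^2/2 - a


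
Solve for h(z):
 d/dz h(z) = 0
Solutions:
 h(z) = C1


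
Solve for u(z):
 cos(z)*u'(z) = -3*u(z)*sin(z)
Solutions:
 u(z) = C1*cos(z)^3


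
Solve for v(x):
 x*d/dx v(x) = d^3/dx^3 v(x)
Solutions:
 v(x) = C1 + Integral(C2*airyai(x) + C3*airybi(x), x)


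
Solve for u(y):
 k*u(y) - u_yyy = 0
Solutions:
 u(y) = C1*exp(k^(1/3)*y) + C2*exp(k^(1/3)*y*(-1 + sqrt(3)*I)/2) + C3*exp(-k^(1/3)*y*(1 + sqrt(3)*I)/2)


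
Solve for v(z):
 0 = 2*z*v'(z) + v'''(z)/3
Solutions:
 v(z) = C1 + Integral(C2*airyai(-6^(1/3)*z) + C3*airybi(-6^(1/3)*z), z)


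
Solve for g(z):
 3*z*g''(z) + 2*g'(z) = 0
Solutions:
 g(z) = C1 + C2*z^(1/3)


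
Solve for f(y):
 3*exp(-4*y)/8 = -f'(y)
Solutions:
 f(y) = C1 + 3*exp(-4*y)/32


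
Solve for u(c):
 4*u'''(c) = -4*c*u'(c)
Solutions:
 u(c) = C1 + Integral(C2*airyai(-c) + C3*airybi(-c), c)


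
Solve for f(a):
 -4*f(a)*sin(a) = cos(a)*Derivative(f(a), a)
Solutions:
 f(a) = C1*cos(a)^4


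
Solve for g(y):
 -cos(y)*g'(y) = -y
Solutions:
 g(y) = C1 + Integral(y/cos(y), y)


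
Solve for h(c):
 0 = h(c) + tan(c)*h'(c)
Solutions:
 h(c) = C1/sin(c)


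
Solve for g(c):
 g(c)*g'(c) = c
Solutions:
 g(c) = -sqrt(C1 + c^2)
 g(c) = sqrt(C1 + c^2)


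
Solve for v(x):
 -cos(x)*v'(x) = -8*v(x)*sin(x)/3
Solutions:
 v(x) = C1/cos(x)^(8/3)


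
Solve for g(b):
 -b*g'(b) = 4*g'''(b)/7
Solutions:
 g(b) = C1 + Integral(C2*airyai(-14^(1/3)*b/2) + C3*airybi(-14^(1/3)*b/2), b)


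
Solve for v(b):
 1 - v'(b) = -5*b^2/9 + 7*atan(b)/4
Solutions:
 v(b) = C1 + 5*b^3/27 - 7*b*atan(b)/4 + b + 7*log(b^2 + 1)/8


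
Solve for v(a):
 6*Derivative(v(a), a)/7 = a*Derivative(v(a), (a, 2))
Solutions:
 v(a) = C1 + C2*a^(13/7)


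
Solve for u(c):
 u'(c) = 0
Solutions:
 u(c) = C1


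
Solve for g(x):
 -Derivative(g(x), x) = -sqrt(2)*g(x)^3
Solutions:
 g(x) = -sqrt(2)*sqrt(-1/(C1 + sqrt(2)*x))/2
 g(x) = sqrt(2)*sqrt(-1/(C1 + sqrt(2)*x))/2


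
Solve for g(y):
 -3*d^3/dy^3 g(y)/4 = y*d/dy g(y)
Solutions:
 g(y) = C1 + Integral(C2*airyai(-6^(2/3)*y/3) + C3*airybi(-6^(2/3)*y/3), y)


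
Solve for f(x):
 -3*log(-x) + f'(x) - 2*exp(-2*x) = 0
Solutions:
 f(x) = C1 + 3*x*log(-x) - 3*x - exp(-2*x)


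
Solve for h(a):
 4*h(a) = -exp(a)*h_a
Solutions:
 h(a) = C1*exp(4*exp(-a))


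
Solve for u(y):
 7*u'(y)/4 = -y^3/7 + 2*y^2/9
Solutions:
 u(y) = C1 - y^4/49 + 8*y^3/189


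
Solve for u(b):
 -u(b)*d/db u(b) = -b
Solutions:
 u(b) = -sqrt(C1 + b^2)
 u(b) = sqrt(C1 + b^2)


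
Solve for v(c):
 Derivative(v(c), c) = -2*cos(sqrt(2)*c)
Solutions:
 v(c) = C1 - sqrt(2)*sin(sqrt(2)*c)


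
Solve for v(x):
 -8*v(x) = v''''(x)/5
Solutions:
 v(x) = (C1*sin(10^(1/4)*x) + C2*cos(10^(1/4)*x))*exp(-10^(1/4)*x) + (C3*sin(10^(1/4)*x) + C4*cos(10^(1/4)*x))*exp(10^(1/4)*x)


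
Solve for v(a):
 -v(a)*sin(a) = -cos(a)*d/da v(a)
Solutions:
 v(a) = C1/cos(a)


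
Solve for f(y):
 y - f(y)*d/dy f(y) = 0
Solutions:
 f(y) = -sqrt(C1 + y^2)
 f(y) = sqrt(C1 + y^2)


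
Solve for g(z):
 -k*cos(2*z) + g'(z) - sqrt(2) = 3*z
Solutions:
 g(z) = C1 + k*sin(2*z)/2 + 3*z^2/2 + sqrt(2)*z


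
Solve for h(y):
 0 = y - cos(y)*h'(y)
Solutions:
 h(y) = C1 + Integral(y/cos(y), y)


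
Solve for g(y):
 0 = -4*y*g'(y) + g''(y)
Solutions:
 g(y) = C1 + C2*erfi(sqrt(2)*y)


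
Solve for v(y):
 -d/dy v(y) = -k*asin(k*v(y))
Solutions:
 Integral(1/asin(_y*k), (_y, v(y))) = C1 + k*y
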